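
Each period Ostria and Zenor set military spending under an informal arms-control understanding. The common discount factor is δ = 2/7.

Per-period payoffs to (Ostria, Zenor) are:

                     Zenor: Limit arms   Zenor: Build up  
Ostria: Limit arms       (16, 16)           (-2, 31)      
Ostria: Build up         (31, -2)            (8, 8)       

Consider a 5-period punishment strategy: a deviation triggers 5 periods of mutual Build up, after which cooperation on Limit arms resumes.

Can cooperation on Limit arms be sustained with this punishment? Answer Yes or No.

No

A one-shot deviation gives 31 now, then 8 for 5 periods, then back to 16.
Gain from deviating: (31−16) today; loss: (16−8) in each of the next 5 periods.
No-deviation condition: (16−8)(δ+…+δ^5) ≥ 31−16, i.e. δ+…+δ^5 ≥ 15/8.
At δ = 2/7: δ+…+δ^5 = 0.3992 < 1.8750.
So cooperation is not sustainable.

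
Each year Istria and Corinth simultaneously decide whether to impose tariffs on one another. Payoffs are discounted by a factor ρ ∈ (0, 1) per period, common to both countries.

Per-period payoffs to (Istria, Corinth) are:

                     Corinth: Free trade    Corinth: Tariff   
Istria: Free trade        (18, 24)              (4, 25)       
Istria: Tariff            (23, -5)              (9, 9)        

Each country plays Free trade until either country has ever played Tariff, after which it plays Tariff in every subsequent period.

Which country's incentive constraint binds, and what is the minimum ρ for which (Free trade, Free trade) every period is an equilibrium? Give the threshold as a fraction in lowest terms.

Istria's threshold: (23−18)/(23−9) = 5/14.
Corinth's threshold: (25−24)/(25−9) = 1/16.
5/14 > 1/16, so Istria binds and ρ* = 5/14.

Istria; ρ ≥ 5/14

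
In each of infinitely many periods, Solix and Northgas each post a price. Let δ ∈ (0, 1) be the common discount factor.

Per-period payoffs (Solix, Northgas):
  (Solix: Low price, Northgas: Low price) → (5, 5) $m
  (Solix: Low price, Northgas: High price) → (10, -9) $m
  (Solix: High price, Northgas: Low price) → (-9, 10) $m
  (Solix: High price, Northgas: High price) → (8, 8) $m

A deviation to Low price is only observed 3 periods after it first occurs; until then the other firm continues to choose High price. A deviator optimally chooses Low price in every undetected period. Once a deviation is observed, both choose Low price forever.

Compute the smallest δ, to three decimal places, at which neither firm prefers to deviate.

0.737

Deviating for the 3 undetected periods gains 10−8 = 2 per period over cooperation, then loses 8−5 = 3 per period forever once punishment starts.
Gain: 2(1 + δ + … + δ^2); loss: 3·δ^3/(1−δ).
No profitable deviation ⇔ 2(1−δ^3) ≤ 3·δ^3, i.e. δ^3 ≥ 2/(2+3) = 2/5.
Hence δ ≥ (2/5)^(1/3) ≈ 0.737.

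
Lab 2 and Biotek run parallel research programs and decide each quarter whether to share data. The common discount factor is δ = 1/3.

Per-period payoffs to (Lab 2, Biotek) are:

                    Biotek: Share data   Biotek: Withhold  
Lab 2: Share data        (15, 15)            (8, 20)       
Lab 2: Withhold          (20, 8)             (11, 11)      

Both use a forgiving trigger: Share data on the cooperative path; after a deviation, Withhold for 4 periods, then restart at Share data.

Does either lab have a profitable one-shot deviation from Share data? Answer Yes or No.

A one-shot deviation gives 20 now, then 11 for 4 periods, then back to 15.
Gain from deviating: (20−15) today; loss: (15−11) in each of the next 4 periods.
No-deviation condition: (15−11)(δ+…+δ^4) ≥ 20−15, i.e. δ+…+δ^4 ≥ 5/4.
At δ = 1/3: δ+…+δ^4 = 0.4938 < 1.2500.
So cooperation is not sustainable.

Yes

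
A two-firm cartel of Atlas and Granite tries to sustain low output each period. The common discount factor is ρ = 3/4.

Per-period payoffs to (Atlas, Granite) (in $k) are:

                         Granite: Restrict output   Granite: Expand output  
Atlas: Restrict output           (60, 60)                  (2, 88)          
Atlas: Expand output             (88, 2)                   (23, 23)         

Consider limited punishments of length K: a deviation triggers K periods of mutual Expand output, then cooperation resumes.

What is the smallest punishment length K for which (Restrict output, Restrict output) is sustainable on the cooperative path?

2

Need Σ_{k=1}^{K} ρ^k ≥ (88−60)/(60−23) = 0.7568 at ρ = 3/4.
At K = 1 the sum is 0.7500 < 0.7568; at K = 2 it is 1.3125 ≥ 0.7568.
So the minimum punishment length is K = 2.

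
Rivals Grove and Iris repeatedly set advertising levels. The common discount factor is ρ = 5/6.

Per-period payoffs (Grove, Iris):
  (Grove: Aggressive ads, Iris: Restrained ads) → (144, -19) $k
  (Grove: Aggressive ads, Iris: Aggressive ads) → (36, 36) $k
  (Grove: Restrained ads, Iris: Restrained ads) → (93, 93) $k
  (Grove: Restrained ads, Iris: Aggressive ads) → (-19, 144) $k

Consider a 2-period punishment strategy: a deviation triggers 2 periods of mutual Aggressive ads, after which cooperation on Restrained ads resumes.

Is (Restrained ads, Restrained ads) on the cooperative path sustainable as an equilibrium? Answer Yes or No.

Yes

Comparing payoff streams over the 3 periods until play realigns: cooperate → 93(1+ρ+…+ρ^2); deviate → 144 + 36(ρ+…+ρ^2).
Cooperation is sustained iff (93−36)(ρ+…+ρ^2) ≥ 144−93.
ρ+…+ρ^2 = 5/6·(1−(5/6)^2)/(1−5/6) = 1.5278, and (144−93)/(93−36) = 0.8947.
1.5278 ≥ 0.8947, so cooperation is sustainable.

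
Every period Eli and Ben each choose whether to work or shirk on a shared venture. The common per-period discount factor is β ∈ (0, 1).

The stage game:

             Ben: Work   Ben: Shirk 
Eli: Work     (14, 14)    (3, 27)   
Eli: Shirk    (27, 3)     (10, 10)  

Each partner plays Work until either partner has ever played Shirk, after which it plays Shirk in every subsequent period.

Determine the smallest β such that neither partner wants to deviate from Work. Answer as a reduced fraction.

13/17

Cooperation forever yields 14 each period: 14/(1−β).
Deviating yields 27 once, then 10 forever: 27 + 10β/(1−β).
No profitable deviation requires 14/(1−β) ≥ 27 + 10β/(1−β).
Multiplying by (1−β): 14 ≥ 27(1−β) + 10β = 27 − 17β.
So 17β ≥ 13, i.e. β ≥ 13/17.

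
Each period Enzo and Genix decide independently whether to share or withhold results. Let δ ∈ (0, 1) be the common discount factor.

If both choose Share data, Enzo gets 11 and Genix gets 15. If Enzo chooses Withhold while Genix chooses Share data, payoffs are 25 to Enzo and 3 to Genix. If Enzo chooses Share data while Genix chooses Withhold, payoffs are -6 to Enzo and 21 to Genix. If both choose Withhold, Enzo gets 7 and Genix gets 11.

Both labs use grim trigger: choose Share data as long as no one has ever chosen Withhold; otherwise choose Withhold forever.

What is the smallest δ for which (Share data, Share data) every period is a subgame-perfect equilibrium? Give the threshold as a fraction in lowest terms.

Enzo's threshold: (25−11)/(25−7) = 7/9.
Genix's threshold: (21−15)/(21−11) = 3/5.
7/9 > 3/5, so Enzo binds and δ* = 7/9.

7/9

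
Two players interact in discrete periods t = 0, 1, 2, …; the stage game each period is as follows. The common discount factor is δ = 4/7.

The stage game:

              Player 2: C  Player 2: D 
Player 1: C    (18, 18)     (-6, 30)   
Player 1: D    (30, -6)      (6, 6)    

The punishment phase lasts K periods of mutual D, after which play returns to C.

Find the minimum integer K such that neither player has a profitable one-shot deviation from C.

3

IC: δ(1−δ^K)/(1−δ) ≥ (30−18)/(18−6) = 1.
With δ = 4/7: need 1 − δ^K ≥ 1·(1−4/7)/(4/7), i.e. δ^K ≤ 0.2500.
Since (4/7)^2 = 0.3265 and (4/7)^3 = 0.1866, the smallest such K is 3.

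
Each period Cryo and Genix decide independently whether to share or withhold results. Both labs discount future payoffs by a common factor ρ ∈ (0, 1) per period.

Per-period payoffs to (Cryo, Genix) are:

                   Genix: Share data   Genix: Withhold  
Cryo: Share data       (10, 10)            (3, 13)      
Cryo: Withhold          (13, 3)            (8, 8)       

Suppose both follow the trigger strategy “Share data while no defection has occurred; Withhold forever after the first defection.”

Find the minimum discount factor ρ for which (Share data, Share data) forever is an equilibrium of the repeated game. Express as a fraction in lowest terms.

3/5

10/(1−ρ) ≥ 13 + 8ρ/(1−ρ)
10 ≥ 13 − 5ρ
ρ ≥ 3/5.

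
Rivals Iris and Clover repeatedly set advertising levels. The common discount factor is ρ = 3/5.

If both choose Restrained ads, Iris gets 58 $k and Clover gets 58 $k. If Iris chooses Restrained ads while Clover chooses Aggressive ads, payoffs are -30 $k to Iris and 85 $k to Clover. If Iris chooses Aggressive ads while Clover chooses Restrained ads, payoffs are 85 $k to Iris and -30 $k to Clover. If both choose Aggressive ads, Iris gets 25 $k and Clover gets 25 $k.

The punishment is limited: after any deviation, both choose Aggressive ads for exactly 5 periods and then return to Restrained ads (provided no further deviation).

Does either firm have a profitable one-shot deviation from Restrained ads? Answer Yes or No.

Comparing payoff streams over the 6 periods until play realigns: cooperate → 58(1+ρ+…+ρ^5); deviate → 85 + 25(ρ+…+ρ^5).
Cooperation is sustained iff (58−25)(ρ+…+ρ^5) ≥ 85−58.
ρ+…+ρ^5 = 3/5·(1−(3/5)^5)/(1−3/5) = 1.3834, and (85−58)/(58−25) = 0.8182.
1.3834 ≥ 0.8182, so cooperation is sustainable.

No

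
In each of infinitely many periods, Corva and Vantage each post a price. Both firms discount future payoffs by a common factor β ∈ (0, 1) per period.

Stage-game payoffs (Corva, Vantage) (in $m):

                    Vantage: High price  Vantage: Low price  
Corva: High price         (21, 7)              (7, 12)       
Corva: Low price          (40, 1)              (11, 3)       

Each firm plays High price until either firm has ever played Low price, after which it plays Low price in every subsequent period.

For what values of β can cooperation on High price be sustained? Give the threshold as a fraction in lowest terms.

19/29

Corva: cooperation gives 21 each period; deviation gives 40 once then 11 forever.
  21/(1−β) ≥ 40 + 11β/(1−β) ⇒ β ≥ 19/29.
Vantage: cooperation gives 7 each period; deviation gives 12 once then 3 forever.
  β ≥ 5/9.
Both must hold, so the binding constraint is Corva's: β ≥ 19/29.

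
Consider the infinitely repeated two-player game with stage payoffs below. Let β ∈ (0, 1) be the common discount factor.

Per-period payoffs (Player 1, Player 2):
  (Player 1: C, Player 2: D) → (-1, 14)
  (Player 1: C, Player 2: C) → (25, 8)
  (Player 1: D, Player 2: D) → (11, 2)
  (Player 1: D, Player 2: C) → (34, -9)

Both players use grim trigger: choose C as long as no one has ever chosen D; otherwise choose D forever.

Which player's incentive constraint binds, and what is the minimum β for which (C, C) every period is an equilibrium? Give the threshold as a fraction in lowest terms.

Player 1: cooperation gives 25 each period; deviation gives 34 once then 11 forever.
  25/(1−β) ≥ 34 + 11β/(1−β) ⇒ β ≥ 9/23.
Player 2: cooperation gives 8 each period; deviation gives 14 once then 2 forever.
  β ≥ 6/12 = 1/2.
Both must hold, so the binding constraint is Player 2's: β ≥ 1/2.

Player 2; β ≥ 1/2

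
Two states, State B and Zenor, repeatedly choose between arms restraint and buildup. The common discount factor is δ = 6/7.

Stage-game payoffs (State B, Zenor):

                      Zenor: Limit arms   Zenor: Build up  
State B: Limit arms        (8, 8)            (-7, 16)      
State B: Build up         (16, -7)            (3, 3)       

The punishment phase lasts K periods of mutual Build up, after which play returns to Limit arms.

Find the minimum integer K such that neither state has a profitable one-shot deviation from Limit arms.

3

No profitable deviation requires (8−3)(δ+…+δ^K) ≥ 16−8, i.e. δ+…+δ^K ≥ 8/5 ≈ 1.6000.
With δ = 6/7, the partial sums are K=1: 0.8571, K=2: 1.5918, K=3: 2.2216.
K = 3 is the first length at which the sum reaches 1.6000.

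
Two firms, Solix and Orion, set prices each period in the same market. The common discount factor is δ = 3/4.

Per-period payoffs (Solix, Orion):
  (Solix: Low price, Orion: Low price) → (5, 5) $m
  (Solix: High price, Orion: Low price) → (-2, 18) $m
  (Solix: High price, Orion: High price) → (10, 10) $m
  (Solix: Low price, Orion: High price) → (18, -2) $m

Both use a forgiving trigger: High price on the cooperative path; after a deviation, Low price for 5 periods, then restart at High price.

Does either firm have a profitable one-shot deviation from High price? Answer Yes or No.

A one-shot deviation gives 18 now, then 5 for 5 periods, then back to 10.
Gain from deviating: (18−10) today; loss: (10−5) in each of the next 5 periods.
No-deviation condition: (10−5)(δ+…+δ^5) ≥ 18−10, i.e. δ+…+δ^5 ≥ 8/5.
At δ = 3/4: δ+…+δ^5 = 2.2881 ≥ 1.6000.
So cooperation is sustainable.

No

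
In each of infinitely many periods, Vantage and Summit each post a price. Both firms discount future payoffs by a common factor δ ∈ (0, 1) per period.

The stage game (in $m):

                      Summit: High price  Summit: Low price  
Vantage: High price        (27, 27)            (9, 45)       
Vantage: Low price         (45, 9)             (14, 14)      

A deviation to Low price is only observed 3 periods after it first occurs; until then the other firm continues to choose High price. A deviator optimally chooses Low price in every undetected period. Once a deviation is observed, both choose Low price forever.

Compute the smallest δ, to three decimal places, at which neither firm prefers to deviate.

A deviator earns 45 for 3 periods, then 14 forever; cooperating earns 27 forever. Multiplying the IC by (1−δ):
27 ≥ 45(1−δ^3) + 14δ^3, so 31·δ^3 ≥ 18 and δ^3 ≥ 18/31.
δ ≥ (18/31)^(1/3) ≈ 0.834.

0.834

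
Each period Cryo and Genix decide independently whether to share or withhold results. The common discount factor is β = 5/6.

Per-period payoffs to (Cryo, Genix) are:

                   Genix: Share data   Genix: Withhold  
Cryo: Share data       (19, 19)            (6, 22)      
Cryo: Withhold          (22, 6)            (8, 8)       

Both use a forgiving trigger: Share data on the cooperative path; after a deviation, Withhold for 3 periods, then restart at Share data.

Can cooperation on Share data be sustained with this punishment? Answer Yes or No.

IC: β+…+β^3 ≥ (22−19)/(19−8) = 3/11.
At β = 5/6: partial sum = 2.1065 ≥ 0.2727. Cooperation sustainable.

Yes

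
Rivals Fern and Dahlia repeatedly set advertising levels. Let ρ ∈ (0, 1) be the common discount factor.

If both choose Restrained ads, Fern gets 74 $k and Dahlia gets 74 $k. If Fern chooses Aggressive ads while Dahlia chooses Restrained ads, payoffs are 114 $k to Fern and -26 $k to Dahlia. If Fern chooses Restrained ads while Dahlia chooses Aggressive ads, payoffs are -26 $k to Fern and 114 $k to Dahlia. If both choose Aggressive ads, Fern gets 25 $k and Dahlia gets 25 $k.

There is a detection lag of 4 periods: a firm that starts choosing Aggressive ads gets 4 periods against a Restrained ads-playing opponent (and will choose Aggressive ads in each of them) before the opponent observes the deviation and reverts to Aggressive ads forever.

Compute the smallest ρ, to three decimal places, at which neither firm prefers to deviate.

Deviating for the 4 undetected periods gains 114−74 = 40 per period over cooperation, then loses 74−25 = 49 per period forever once punishment starts.
Gain: 40(1 + ρ + … + ρ^3); loss: 49·ρ^4/(1−ρ).
No profitable deviation ⇔ 40(1−ρ^4) ≤ 49·ρ^4, i.e. ρ^4 ≥ 40/(40+49) = 40/89.
Hence ρ ≥ (40/89)^(1/4) ≈ 0.819.

0.819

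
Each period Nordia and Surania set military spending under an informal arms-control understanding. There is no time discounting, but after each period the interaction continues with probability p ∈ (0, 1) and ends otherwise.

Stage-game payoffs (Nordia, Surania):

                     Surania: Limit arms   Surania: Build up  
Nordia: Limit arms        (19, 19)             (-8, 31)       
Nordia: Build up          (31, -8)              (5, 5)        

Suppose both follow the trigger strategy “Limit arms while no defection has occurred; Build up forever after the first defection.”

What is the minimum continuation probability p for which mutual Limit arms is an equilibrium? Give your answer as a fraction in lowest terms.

With no time discounting, the continuation probability p plays the role of the discount factor.
Grim-trigger IC: 19/(1−p) ≥ 31 + 5p/(1−p) ⇒ p ≥ (31−19)/(31−5) = 6/13.

6/13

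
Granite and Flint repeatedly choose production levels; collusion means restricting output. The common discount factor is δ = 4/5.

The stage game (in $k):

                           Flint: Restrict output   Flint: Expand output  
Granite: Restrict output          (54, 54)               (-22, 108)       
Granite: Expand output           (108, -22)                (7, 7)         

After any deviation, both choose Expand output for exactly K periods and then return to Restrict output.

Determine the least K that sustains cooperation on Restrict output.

No profitable deviation requires (54−7)(δ+…+δ^K) ≥ 108−54, i.e. δ+…+δ^K ≥ 54/47 ≈ 1.1489.
With δ = 4/5, the partial sums are K=1: 0.8000, K=2: 1.4400.
K = 2 is the first length at which the sum reaches 1.1489.

2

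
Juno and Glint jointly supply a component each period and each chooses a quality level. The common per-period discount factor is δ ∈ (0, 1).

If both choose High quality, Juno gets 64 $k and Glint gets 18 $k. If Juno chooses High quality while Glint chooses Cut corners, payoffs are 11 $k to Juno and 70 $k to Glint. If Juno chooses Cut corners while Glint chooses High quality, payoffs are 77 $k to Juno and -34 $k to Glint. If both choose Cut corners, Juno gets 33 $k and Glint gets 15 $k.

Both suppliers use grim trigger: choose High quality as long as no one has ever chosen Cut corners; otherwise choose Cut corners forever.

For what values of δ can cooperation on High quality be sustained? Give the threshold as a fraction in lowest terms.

For Juno: deviation gain 77−64 = 13, per-period punishment loss 64−33 = 31. IC gives δ ≥ 13/44.
For Glint: gain 52, loss 3 per period, so δ ≥ 52/55.
The tighter constraint is Glint's, so cooperation needs δ ≥ 52/55.

52/55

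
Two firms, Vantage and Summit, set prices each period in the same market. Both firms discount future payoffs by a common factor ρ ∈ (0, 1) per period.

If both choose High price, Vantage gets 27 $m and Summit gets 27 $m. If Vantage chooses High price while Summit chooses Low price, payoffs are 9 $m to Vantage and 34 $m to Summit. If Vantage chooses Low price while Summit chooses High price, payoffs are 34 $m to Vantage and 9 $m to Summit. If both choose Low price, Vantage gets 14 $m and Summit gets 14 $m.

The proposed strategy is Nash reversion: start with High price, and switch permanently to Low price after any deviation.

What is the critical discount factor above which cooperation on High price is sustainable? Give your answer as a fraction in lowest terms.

One-period gain from deviating is 34 − 27 = 7. The loss is 27 − 14 = 13 in every subsequent period, with present value 13·ρ/(1−ρ).
Deviation is unprofitable when 13·ρ/(1−ρ) ≥ 7, i.e. ρ/(1−ρ) ≥ 7/13.
Equivalently ρ ≥ 7/(7+13) = 7/20.

7/20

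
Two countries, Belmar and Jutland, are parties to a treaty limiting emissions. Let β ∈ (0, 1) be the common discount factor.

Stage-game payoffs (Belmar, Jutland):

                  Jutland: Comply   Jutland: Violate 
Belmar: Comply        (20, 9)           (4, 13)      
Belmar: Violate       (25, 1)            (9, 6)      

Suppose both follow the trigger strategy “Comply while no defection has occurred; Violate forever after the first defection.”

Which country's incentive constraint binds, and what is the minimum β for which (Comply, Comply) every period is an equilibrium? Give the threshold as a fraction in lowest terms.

For Belmar: deviation gain 25−20 = 5, per-period punishment loss 20−9 = 11. IC gives β ≥ 5/16.
For Jutland: gain 4, loss 3 per period, so β ≥ 4/7.
The tighter constraint is Jutland's, so cooperation needs β ≥ 4/7.

Jutland; β ≥ 4/7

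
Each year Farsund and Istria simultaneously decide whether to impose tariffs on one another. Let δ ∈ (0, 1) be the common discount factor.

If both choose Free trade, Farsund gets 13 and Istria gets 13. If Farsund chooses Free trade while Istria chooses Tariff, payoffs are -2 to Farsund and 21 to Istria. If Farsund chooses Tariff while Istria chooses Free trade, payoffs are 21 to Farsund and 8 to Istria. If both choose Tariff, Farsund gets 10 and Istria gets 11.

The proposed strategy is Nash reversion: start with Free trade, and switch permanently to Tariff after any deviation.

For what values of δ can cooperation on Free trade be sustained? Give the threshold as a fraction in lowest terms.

For Farsund: deviation gain 21−13 = 8, per-period punishment loss 13−10 = 3. IC gives δ ≥ 8/11.
For Istria: gain 8, loss 2 per period, so δ ≥ 8/10 = 4/5.
The tighter constraint is Istria's, so cooperation needs δ ≥ 4/5.

4/5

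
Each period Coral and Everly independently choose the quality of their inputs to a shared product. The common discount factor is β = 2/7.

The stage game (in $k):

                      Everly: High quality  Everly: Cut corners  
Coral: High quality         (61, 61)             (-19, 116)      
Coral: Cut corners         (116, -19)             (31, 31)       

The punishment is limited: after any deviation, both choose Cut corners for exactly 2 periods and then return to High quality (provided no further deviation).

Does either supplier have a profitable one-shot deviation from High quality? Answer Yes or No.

Yes

A one-shot deviation gives 116 now, then 31 for 2 periods, then back to 61.
Gain from deviating: (116−61) today; loss: (61−31) in each of the next 2 periods.
No-deviation condition: (61−31)(β+…+β^2) ≥ 116−61, i.e. β+…+β^2 ≥ 11/6.
At β = 2/7: β+…+β^2 = 0.3673 < 1.8333.
So cooperation is not sustainable.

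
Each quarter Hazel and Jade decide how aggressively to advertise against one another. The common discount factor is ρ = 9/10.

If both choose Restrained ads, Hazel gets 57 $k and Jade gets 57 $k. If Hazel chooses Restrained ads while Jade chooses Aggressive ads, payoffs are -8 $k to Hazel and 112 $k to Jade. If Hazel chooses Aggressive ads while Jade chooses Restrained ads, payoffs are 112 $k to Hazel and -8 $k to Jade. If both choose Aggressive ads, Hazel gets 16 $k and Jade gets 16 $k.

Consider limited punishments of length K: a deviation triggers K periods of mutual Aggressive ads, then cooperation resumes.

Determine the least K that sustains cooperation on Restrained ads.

2

No profitable deviation requires (57−16)(ρ+…+ρ^K) ≥ 112−57, i.e. ρ+…+ρ^K ≥ 55/41 ≈ 1.3415.
With ρ = 9/10, the partial sums are K=1: 0.9000, K=2: 1.7100.
K = 2 is the first length at which the sum reaches 1.3415.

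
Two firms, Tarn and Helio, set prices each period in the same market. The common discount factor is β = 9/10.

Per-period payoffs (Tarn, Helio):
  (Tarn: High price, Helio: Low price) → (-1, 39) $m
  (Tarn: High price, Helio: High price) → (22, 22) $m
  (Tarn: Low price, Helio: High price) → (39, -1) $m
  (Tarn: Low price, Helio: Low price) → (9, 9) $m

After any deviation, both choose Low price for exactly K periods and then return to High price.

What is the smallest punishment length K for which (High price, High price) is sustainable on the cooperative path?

IC: β(1−β^K)/(1−β) ≥ (39−22)/(22−9) = 17/13.
With β = 9/10: need 1 − β^K ≥ 17/13·(1−9/10)/(9/10), i.e. β^K ≤ 0.8547.
Since (9/10)^1 = 0.9000 and (9/10)^2 = 0.8100, the smallest such K is 2.

2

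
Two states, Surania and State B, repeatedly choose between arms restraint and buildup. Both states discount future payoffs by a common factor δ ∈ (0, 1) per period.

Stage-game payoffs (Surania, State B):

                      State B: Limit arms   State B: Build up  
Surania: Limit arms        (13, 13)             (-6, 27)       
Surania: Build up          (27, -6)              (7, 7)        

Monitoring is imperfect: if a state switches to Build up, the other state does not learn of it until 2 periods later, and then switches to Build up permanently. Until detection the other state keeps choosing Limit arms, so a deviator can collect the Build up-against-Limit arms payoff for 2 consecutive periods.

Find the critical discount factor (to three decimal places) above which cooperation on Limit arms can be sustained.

Deviating for the 2 undetected periods gains 27−13 = 14 per period over cooperation, then loses 13−7 = 6 per period forever once punishment starts.
Gain: 14(1 + δ + … + δ^1); loss: 6·δ^2/(1−δ).
No profitable deviation ⇔ 14(1−δ^2) ≤ 6·δ^2, i.e. δ^2 ≥ 14/(14+6) = 7/10.
Hence δ ≥ (7/10)^(1/2) ≈ 0.837.

0.837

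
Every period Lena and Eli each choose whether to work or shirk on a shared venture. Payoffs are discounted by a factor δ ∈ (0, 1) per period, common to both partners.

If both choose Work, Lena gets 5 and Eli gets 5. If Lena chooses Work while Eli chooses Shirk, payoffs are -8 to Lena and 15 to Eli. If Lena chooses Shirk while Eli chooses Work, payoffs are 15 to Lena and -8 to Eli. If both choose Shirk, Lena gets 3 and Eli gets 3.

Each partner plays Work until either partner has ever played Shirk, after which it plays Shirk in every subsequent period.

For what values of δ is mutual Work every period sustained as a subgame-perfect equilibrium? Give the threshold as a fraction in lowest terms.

Cooperation forever yields 5 each period: 5/(1−δ).
Deviating yields 15 once, then 3 forever: 15 + 3δ/(1−δ).
No profitable deviation requires 5/(1−δ) ≥ 15 + 3δ/(1−δ).
Multiplying by (1−δ): 5 ≥ 15(1−δ) + 3δ = 15 − 12δ.
So 12δ ≥ 10, i.e. δ ≥ 10/12 = 5/6.

5/6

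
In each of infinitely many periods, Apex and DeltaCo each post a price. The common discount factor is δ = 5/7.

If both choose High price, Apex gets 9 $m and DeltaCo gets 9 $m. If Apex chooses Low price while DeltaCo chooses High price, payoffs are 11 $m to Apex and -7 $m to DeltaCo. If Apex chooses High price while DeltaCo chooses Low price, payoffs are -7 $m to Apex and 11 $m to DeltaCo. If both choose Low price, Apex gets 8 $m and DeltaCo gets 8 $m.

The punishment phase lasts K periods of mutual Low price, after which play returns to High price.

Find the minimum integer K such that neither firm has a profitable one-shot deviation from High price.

IC: δ(1−δ^K)/(1−δ) ≥ (11−9)/(9−8) = 2.
With δ = 5/7: need 1 − δ^K ≥ 2·(1−5/7)/(5/7), i.e. δ^K ≤ 0.2000.
Since (5/7)^4 = 0.2603 and (5/7)^5 = 0.1859, the smallest such K is 5.

5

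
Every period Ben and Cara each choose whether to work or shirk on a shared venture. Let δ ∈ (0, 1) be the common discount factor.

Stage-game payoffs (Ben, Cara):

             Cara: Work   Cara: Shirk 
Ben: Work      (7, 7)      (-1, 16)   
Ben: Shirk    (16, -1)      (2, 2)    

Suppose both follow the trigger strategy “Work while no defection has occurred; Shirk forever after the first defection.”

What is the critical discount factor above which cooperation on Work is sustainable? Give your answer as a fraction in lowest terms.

Under grim trigger the critical discount factor is (T−C)/(T−P) with T = 16, C = 7, P = 2.
δ* = (16−7)/(16−2) = 9/14.

9/14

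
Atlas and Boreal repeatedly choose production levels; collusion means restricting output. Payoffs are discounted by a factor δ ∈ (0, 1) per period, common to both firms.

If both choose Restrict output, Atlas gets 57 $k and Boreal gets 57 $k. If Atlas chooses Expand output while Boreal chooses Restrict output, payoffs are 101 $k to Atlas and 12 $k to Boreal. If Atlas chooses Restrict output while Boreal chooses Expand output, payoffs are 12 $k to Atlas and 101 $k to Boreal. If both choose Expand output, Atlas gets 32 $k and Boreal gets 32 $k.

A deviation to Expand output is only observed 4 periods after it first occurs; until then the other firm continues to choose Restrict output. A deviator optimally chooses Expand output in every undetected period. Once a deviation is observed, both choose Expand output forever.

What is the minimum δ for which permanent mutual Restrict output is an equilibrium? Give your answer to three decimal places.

0.894

The best deviation is to choose Expand output for all 4 undetected periods, earning 101 each, then 32 forever once detected.
Deviation value: 101(1−δ^4)/(1−δ) + 32δ^4/(1−δ); cooperation value: 57/(1−δ).
IC: 57 ≥ 101(1−δ^4) + 32δ^4 = 101 − 69δ^4.
So δ^4 ≥ 44/69, giving δ ≥ (44/69)^(1/4) ≈ 0.894.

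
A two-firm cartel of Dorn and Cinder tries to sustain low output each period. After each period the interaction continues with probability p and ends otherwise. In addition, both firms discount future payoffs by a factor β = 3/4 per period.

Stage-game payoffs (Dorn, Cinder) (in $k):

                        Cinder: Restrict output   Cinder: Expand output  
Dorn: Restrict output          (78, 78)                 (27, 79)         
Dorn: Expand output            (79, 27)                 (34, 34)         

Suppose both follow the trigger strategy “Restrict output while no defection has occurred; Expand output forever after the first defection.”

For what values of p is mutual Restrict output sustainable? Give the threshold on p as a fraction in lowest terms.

Expected continuation weight on next period's payoff is β·p = 3/4·p, which plays the role of the discount factor.
Cooperation requires 3/4·p ≥ (79−78)/(79−34) = 1/45, hence p ≥ 4/135.

4/135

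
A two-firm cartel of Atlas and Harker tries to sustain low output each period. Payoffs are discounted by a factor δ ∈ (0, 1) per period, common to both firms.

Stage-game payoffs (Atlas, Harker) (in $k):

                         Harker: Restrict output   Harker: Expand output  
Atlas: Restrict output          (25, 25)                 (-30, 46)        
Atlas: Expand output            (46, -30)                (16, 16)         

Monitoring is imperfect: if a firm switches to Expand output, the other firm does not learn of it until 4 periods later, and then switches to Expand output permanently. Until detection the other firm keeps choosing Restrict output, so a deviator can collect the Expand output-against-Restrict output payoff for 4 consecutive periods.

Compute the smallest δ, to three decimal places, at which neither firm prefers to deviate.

Deviating for the 4 undetected periods gains 46−25 = 21 per period over cooperation, then loses 25−16 = 9 per period forever once punishment starts.
Gain: 21(1 + δ + … + δ^3); loss: 9·δ^4/(1−δ).
No profitable deviation ⇔ 21(1−δ^4) ≤ 9·δ^4, i.e. δ^4 ≥ 21/(21+9) = 7/10.
Hence δ ≥ (7/10)^(1/4) ≈ 0.915.

0.915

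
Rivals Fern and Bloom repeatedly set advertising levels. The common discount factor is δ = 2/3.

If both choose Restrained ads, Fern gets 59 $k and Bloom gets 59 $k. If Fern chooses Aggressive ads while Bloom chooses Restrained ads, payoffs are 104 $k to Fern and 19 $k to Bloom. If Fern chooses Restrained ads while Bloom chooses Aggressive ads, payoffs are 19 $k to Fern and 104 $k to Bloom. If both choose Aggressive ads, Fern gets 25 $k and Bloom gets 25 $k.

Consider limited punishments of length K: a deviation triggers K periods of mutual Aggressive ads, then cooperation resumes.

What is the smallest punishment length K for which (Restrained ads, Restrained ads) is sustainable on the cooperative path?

IC: δ(1−δ^K)/(1−δ) ≥ (104−59)/(59−25) = 45/34.
With δ = 2/3: need 1 − δ^K ≥ 45/34·(1−2/3)/(2/3), i.e. δ^K ≤ 0.3382.
Since (2/3)^2 = 0.4444 and (2/3)^3 = 0.2963, the smallest such K is 3.

3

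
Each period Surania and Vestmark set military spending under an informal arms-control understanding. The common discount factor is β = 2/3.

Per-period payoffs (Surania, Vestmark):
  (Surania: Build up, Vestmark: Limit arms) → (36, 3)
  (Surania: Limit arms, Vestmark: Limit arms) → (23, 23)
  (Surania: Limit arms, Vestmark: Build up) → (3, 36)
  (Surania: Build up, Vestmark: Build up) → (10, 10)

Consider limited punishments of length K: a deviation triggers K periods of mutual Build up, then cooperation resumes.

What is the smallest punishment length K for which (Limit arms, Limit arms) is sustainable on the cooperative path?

IC: β(1−β^K)/(1−β) ≥ (36−23)/(23−10) = 1.
With β = 2/3: need 1 − β^K ≥ 1·(1−2/3)/(2/3), i.e. β^K ≤ 0.5000.
Since (2/3)^1 = 0.6667 and (2/3)^2 = 0.4444, the smallest such K is 2.

2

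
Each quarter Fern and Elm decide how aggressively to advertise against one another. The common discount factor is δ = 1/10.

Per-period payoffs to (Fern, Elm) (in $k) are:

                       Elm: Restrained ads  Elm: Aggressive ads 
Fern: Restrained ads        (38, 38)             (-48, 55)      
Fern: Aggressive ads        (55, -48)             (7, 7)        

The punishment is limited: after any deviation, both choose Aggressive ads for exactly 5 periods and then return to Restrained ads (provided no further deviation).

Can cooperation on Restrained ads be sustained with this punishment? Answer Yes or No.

No

IC: δ+…+δ^5 ≥ (55−38)/(38−7) = 17/31.
At δ = 1/10: partial sum = 0.1111 < 0.5484. Cooperation not sustainable.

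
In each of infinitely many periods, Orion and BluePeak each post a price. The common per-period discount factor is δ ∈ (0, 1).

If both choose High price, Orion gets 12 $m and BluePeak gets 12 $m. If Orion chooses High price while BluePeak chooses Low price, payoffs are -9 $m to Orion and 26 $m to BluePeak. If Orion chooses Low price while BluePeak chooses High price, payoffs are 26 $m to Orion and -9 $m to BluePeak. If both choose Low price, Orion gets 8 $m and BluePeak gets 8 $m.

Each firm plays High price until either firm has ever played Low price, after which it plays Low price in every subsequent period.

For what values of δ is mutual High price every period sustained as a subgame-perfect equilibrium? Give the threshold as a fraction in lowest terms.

Under grim trigger the critical discount factor is (T−C)/(T−P) with T = 26, C = 12, P = 8.
δ* = (26−12)/(26−8) = 14/18 = 7/9.

7/9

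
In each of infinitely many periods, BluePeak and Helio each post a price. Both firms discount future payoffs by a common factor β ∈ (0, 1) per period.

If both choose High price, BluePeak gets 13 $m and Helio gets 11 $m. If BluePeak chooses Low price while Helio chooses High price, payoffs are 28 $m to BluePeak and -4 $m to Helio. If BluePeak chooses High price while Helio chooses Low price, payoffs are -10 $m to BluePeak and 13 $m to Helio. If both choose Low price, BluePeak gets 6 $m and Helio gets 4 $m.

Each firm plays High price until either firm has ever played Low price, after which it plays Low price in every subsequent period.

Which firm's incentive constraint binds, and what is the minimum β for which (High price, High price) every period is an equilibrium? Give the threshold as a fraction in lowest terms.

BluePeak: cooperation gives 13 each period; deviation gives 28 once then 6 forever.
  13/(1−β) ≥ 28 + 6β/(1−β) ⇒ β ≥ 15/22.
Helio: cooperation gives 11 each period; deviation gives 13 once then 4 forever.
  β ≥ 2/9.
Both must hold, so the binding constraint is BluePeak's: β ≥ 15/22.

BluePeak; β ≥ 15/22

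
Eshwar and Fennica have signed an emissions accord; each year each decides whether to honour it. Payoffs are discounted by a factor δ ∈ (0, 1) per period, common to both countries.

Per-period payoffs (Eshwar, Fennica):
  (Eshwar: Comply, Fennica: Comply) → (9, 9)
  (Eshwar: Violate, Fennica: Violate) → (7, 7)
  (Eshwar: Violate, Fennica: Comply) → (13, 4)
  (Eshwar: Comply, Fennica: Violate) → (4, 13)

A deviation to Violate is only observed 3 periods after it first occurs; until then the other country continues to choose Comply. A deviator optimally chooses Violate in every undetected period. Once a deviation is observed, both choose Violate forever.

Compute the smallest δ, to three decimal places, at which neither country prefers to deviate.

0.874

The best deviation is to choose Violate for all 3 undetected periods, earning 13 each, then 7 forever once detected.
Deviation value: 13(1−δ^3)/(1−δ) + 7δ^3/(1−δ); cooperation value: 9/(1−δ).
IC: 9 ≥ 13(1−δ^3) + 7δ^3 = 13 − 6δ^3.
So δ^3 ≥ 4/6 = 2/3, giving δ ≥ (2/3)^(1/3) ≈ 0.874.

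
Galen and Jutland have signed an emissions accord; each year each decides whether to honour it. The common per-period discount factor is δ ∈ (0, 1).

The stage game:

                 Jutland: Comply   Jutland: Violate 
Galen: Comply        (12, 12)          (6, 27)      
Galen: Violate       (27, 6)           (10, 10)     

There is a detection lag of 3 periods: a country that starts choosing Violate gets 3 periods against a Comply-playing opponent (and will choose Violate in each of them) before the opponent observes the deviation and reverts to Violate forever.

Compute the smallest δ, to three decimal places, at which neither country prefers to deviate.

0.959

A deviator earns 27 for 3 periods, then 10 forever; cooperating earns 12 forever. Multiplying the IC by (1−δ):
12 ≥ 27(1−δ^3) + 10δ^3, so 17·δ^3 ≥ 15 and δ^3 ≥ 15/17.
δ ≥ (15/17)^(1/3) ≈ 0.959.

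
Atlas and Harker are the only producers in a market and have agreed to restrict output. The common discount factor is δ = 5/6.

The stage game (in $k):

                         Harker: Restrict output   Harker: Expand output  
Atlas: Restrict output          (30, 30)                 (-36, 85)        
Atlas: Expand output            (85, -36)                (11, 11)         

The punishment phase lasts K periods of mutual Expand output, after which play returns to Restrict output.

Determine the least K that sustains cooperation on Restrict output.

5

IC: δ(1−δ^K)/(1−δ) ≥ (85−30)/(30−11) = 55/19.
With δ = 5/6: need 1 − δ^K ≥ 55/19·(1−5/6)/(5/6), i.e. δ^K ≤ 0.4211.
Since (5/6)^4 = 0.4823 and (5/6)^5 = 0.4019, the smallest such K is 5.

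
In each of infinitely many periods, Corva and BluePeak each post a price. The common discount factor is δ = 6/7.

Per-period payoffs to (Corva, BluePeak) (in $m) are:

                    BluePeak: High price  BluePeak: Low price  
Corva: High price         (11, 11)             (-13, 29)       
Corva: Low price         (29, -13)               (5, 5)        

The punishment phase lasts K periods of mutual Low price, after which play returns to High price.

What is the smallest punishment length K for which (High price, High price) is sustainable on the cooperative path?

IC: δ(1−δ^K)/(1−δ) ≥ (29−11)/(11−5) = 3.
With δ = 6/7: need 1 − δ^K ≥ 3·(1−6/7)/(6/7), i.e. δ^K ≤ 0.5000.
Since (6/7)^4 = 0.5398 and (6/7)^5 = 0.4627, the smallest such K is 5.

5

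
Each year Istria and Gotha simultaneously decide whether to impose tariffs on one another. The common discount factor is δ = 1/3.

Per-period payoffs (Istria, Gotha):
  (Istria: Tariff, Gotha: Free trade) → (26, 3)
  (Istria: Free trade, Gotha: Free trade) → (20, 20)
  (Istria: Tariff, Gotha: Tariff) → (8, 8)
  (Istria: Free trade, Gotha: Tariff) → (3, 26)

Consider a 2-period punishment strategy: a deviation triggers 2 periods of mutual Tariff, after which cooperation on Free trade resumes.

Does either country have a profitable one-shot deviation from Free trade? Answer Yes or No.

Comparing payoff streams over the 3 periods until play realigns: cooperate → 20(1+δ+…+δ^2); deviate → 26 + 8(δ+…+δ^2).
Cooperation is sustained iff (20−8)(δ+…+δ^2) ≥ 26−20.
δ+…+δ^2 = 1/3·(1−(1/3)^2)/(1−1/3) = 0.4444, and (26−20)/(20−8) = 0.5000.
0.4444 < 0.5000, so cooperation is not sustainable.

Yes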